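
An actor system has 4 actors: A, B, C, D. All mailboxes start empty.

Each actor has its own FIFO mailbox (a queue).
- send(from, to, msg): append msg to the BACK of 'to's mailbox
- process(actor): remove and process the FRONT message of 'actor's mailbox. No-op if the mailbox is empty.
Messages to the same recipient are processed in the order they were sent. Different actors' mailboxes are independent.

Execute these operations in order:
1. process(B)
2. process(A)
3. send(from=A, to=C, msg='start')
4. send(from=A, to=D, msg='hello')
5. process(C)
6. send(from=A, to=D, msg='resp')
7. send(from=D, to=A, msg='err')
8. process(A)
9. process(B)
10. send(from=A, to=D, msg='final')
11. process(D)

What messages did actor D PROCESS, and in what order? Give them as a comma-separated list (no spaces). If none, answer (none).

Answer: hello

Derivation:
After 1 (process(B)): A:[] B:[] C:[] D:[]
After 2 (process(A)): A:[] B:[] C:[] D:[]
After 3 (send(from=A, to=C, msg='start')): A:[] B:[] C:[start] D:[]
After 4 (send(from=A, to=D, msg='hello')): A:[] B:[] C:[start] D:[hello]
After 5 (process(C)): A:[] B:[] C:[] D:[hello]
After 6 (send(from=A, to=D, msg='resp')): A:[] B:[] C:[] D:[hello,resp]
After 7 (send(from=D, to=A, msg='err')): A:[err] B:[] C:[] D:[hello,resp]
After 8 (process(A)): A:[] B:[] C:[] D:[hello,resp]
After 9 (process(B)): A:[] B:[] C:[] D:[hello,resp]
After 10 (send(from=A, to=D, msg='final')): A:[] B:[] C:[] D:[hello,resp,final]
After 11 (process(D)): A:[] B:[] C:[] D:[resp,final]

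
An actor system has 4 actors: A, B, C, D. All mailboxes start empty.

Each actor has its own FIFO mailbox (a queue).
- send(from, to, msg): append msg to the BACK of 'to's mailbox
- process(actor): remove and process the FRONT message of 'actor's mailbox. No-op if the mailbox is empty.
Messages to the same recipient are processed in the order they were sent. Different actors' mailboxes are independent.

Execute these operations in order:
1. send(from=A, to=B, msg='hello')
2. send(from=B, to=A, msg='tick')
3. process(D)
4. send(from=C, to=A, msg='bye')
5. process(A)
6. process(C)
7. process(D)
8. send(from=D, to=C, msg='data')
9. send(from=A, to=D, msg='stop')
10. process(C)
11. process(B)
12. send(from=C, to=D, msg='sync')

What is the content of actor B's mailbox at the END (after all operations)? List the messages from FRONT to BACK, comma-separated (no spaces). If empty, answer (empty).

Answer: (empty)

Derivation:
After 1 (send(from=A, to=B, msg='hello')): A:[] B:[hello] C:[] D:[]
After 2 (send(from=B, to=A, msg='tick')): A:[tick] B:[hello] C:[] D:[]
After 3 (process(D)): A:[tick] B:[hello] C:[] D:[]
After 4 (send(from=C, to=A, msg='bye')): A:[tick,bye] B:[hello] C:[] D:[]
After 5 (process(A)): A:[bye] B:[hello] C:[] D:[]
After 6 (process(C)): A:[bye] B:[hello] C:[] D:[]
After 7 (process(D)): A:[bye] B:[hello] C:[] D:[]
After 8 (send(from=D, to=C, msg='data')): A:[bye] B:[hello] C:[data] D:[]
After 9 (send(from=A, to=D, msg='stop')): A:[bye] B:[hello] C:[data] D:[stop]
After 10 (process(C)): A:[bye] B:[hello] C:[] D:[stop]
After 11 (process(B)): A:[bye] B:[] C:[] D:[stop]
After 12 (send(from=C, to=D, msg='sync')): A:[bye] B:[] C:[] D:[stop,sync]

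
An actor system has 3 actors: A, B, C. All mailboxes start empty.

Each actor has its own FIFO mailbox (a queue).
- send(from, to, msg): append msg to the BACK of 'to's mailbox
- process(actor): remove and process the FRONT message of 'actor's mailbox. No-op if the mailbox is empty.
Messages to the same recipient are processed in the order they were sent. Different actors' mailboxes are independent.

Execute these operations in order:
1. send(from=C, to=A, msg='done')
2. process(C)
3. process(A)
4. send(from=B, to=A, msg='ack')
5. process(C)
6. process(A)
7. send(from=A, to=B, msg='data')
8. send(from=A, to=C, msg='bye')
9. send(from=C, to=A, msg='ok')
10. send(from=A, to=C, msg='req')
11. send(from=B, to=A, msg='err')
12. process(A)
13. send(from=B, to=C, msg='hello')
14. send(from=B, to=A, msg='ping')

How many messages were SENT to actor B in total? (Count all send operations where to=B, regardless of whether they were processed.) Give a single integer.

Answer: 1

Derivation:
After 1 (send(from=C, to=A, msg='done')): A:[done] B:[] C:[]
After 2 (process(C)): A:[done] B:[] C:[]
After 3 (process(A)): A:[] B:[] C:[]
After 4 (send(from=B, to=A, msg='ack')): A:[ack] B:[] C:[]
After 5 (process(C)): A:[ack] B:[] C:[]
After 6 (process(A)): A:[] B:[] C:[]
After 7 (send(from=A, to=B, msg='data')): A:[] B:[data] C:[]
After 8 (send(from=A, to=C, msg='bye')): A:[] B:[data] C:[bye]
After 9 (send(from=C, to=A, msg='ok')): A:[ok] B:[data] C:[bye]
After 10 (send(from=A, to=C, msg='req')): A:[ok] B:[data] C:[bye,req]
After 11 (send(from=B, to=A, msg='err')): A:[ok,err] B:[data] C:[bye,req]
After 12 (process(A)): A:[err] B:[data] C:[bye,req]
After 13 (send(from=B, to=C, msg='hello')): A:[err] B:[data] C:[bye,req,hello]
After 14 (send(from=B, to=A, msg='ping')): A:[err,ping] B:[data] C:[bye,req,hello]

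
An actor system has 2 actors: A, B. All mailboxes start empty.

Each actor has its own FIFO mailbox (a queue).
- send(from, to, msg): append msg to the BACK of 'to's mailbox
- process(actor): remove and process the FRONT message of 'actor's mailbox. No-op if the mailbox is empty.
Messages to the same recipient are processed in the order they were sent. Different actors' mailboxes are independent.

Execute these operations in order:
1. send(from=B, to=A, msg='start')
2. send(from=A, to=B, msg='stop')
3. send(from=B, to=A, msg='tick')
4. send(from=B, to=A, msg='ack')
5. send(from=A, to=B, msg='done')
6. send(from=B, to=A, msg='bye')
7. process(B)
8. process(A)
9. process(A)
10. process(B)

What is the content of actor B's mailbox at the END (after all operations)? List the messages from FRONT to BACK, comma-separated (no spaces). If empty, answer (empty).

Answer: (empty)

Derivation:
After 1 (send(from=B, to=A, msg='start')): A:[start] B:[]
After 2 (send(from=A, to=B, msg='stop')): A:[start] B:[stop]
After 3 (send(from=B, to=A, msg='tick')): A:[start,tick] B:[stop]
After 4 (send(from=B, to=A, msg='ack')): A:[start,tick,ack] B:[stop]
After 5 (send(from=A, to=B, msg='done')): A:[start,tick,ack] B:[stop,done]
After 6 (send(from=B, to=A, msg='bye')): A:[start,tick,ack,bye] B:[stop,done]
After 7 (process(B)): A:[start,tick,ack,bye] B:[done]
After 8 (process(A)): A:[tick,ack,bye] B:[done]
After 9 (process(A)): A:[ack,bye] B:[done]
After 10 (process(B)): A:[ack,bye] B:[]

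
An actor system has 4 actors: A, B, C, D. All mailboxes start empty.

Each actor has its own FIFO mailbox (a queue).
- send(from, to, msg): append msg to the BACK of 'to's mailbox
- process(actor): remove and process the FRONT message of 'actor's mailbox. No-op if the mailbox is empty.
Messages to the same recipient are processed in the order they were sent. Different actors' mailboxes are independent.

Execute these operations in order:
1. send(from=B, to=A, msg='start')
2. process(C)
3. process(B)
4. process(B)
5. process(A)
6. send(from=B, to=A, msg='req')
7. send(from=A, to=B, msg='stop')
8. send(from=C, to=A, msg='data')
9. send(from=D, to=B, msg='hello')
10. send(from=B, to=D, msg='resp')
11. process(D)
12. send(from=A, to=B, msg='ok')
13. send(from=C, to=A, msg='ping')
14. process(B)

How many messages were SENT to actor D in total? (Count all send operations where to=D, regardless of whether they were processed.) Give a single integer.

After 1 (send(from=B, to=A, msg='start')): A:[start] B:[] C:[] D:[]
After 2 (process(C)): A:[start] B:[] C:[] D:[]
After 3 (process(B)): A:[start] B:[] C:[] D:[]
After 4 (process(B)): A:[start] B:[] C:[] D:[]
After 5 (process(A)): A:[] B:[] C:[] D:[]
After 6 (send(from=B, to=A, msg='req')): A:[req] B:[] C:[] D:[]
After 7 (send(from=A, to=B, msg='stop')): A:[req] B:[stop] C:[] D:[]
After 8 (send(from=C, to=A, msg='data')): A:[req,data] B:[stop] C:[] D:[]
After 9 (send(from=D, to=B, msg='hello')): A:[req,data] B:[stop,hello] C:[] D:[]
After 10 (send(from=B, to=D, msg='resp')): A:[req,data] B:[stop,hello] C:[] D:[resp]
After 11 (process(D)): A:[req,data] B:[stop,hello] C:[] D:[]
After 12 (send(from=A, to=B, msg='ok')): A:[req,data] B:[stop,hello,ok] C:[] D:[]
After 13 (send(from=C, to=A, msg='ping')): A:[req,data,ping] B:[stop,hello,ok] C:[] D:[]
After 14 (process(B)): A:[req,data,ping] B:[hello,ok] C:[] D:[]

Answer: 1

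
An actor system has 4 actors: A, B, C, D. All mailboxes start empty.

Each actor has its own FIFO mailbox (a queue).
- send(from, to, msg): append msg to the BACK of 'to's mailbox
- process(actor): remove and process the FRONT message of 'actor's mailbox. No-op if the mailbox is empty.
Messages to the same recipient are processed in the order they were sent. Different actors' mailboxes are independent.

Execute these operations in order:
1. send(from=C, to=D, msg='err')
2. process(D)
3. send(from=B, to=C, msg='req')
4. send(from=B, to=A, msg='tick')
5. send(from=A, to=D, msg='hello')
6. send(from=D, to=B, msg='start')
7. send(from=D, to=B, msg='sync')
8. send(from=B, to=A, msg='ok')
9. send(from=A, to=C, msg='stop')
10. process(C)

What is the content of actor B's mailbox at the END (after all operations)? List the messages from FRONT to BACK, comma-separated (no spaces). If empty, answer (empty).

Answer: start,sync

Derivation:
After 1 (send(from=C, to=D, msg='err')): A:[] B:[] C:[] D:[err]
After 2 (process(D)): A:[] B:[] C:[] D:[]
After 3 (send(from=B, to=C, msg='req')): A:[] B:[] C:[req] D:[]
After 4 (send(from=B, to=A, msg='tick')): A:[tick] B:[] C:[req] D:[]
After 5 (send(from=A, to=D, msg='hello')): A:[tick] B:[] C:[req] D:[hello]
After 6 (send(from=D, to=B, msg='start')): A:[tick] B:[start] C:[req] D:[hello]
After 7 (send(from=D, to=B, msg='sync')): A:[tick] B:[start,sync] C:[req] D:[hello]
After 8 (send(from=B, to=A, msg='ok')): A:[tick,ok] B:[start,sync] C:[req] D:[hello]
After 9 (send(from=A, to=C, msg='stop')): A:[tick,ok] B:[start,sync] C:[req,stop] D:[hello]
After 10 (process(C)): A:[tick,ok] B:[start,sync] C:[stop] D:[hello]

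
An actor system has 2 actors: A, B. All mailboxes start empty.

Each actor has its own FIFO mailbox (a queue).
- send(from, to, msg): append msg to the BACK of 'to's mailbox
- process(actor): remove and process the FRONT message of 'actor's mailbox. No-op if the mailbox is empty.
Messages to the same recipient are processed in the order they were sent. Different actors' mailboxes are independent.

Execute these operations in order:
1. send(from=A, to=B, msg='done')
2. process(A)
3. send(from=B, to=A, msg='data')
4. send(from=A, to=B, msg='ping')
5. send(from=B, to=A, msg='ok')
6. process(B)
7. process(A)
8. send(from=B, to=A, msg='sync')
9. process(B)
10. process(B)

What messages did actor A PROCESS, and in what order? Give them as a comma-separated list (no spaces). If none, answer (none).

Answer: data

Derivation:
After 1 (send(from=A, to=B, msg='done')): A:[] B:[done]
After 2 (process(A)): A:[] B:[done]
After 3 (send(from=B, to=A, msg='data')): A:[data] B:[done]
After 4 (send(from=A, to=B, msg='ping')): A:[data] B:[done,ping]
After 5 (send(from=B, to=A, msg='ok')): A:[data,ok] B:[done,ping]
After 6 (process(B)): A:[data,ok] B:[ping]
After 7 (process(A)): A:[ok] B:[ping]
After 8 (send(from=B, to=A, msg='sync')): A:[ok,sync] B:[ping]
After 9 (process(B)): A:[ok,sync] B:[]
After 10 (process(B)): A:[ok,sync] B:[]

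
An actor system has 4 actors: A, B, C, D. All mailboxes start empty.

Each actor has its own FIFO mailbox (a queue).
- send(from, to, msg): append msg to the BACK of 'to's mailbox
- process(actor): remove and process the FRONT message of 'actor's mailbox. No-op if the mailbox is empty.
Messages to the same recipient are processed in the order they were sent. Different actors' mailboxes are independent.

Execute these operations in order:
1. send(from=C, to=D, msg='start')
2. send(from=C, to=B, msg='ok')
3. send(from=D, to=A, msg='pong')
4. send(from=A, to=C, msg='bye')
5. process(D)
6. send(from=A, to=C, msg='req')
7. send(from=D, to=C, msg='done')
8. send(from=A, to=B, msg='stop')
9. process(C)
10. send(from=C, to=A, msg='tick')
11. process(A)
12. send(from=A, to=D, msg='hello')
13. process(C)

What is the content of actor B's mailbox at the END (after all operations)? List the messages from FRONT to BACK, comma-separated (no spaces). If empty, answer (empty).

Answer: ok,stop

Derivation:
After 1 (send(from=C, to=D, msg='start')): A:[] B:[] C:[] D:[start]
After 2 (send(from=C, to=B, msg='ok')): A:[] B:[ok] C:[] D:[start]
After 3 (send(from=D, to=A, msg='pong')): A:[pong] B:[ok] C:[] D:[start]
After 4 (send(from=A, to=C, msg='bye')): A:[pong] B:[ok] C:[bye] D:[start]
After 5 (process(D)): A:[pong] B:[ok] C:[bye] D:[]
After 6 (send(from=A, to=C, msg='req')): A:[pong] B:[ok] C:[bye,req] D:[]
After 7 (send(from=D, to=C, msg='done')): A:[pong] B:[ok] C:[bye,req,done] D:[]
After 8 (send(from=A, to=B, msg='stop')): A:[pong] B:[ok,stop] C:[bye,req,done] D:[]
After 9 (process(C)): A:[pong] B:[ok,stop] C:[req,done] D:[]
After 10 (send(from=C, to=A, msg='tick')): A:[pong,tick] B:[ok,stop] C:[req,done] D:[]
After 11 (process(A)): A:[tick] B:[ok,stop] C:[req,done] D:[]
After 12 (send(from=A, to=D, msg='hello')): A:[tick] B:[ok,stop] C:[req,done] D:[hello]
After 13 (process(C)): A:[tick] B:[ok,stop] C:[done] D:[hello]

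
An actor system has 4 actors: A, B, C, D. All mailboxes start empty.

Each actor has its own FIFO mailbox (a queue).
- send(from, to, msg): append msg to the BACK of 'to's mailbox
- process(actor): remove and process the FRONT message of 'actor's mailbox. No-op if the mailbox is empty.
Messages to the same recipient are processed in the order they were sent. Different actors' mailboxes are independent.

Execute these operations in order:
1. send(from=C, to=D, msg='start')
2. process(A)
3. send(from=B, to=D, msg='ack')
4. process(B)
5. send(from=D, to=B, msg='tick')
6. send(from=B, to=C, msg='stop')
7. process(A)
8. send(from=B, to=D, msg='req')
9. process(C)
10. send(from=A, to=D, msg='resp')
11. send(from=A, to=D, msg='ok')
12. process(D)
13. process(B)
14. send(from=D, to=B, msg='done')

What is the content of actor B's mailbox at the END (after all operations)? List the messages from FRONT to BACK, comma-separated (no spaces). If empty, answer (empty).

Answer: done

Derivation:
After 1 (send(from=C, to=D, msg='start')): A:[] B:[] C:[] D:[start]
After 2 (process(A)): A:[] B:[] C:[] D:[start]
After 3 (send(from=B, to=D, msg='ack')): A:[] B:[] C:[] D:[start,ack]
After 4 (process(B)): A:[] B:[] C:[] D:[start,ack]
After 5 (send(from=D, to=B, msg='tick')): A:[] B:[tick] C:[] D:[start,ack]
After 6 (send(from=B, to=C, msg='stop')): A:[] B:[tick] C:[stop] D:[start,ack]
After 7 (process(A)): A:[] B:[tick] C:[stop] D:[start,ack]
After 8 (send(from=B, to=D, msg='req')): A:[] B:[tick] C:[stop] D:[start,ack,req]
After 9 (process(C)): A:[] B:[tick] C:[] D:[start,ack,req]
After 10 (send(from=A, to=D, msg='resp')): A:[] B:[tick] C:[] D:[start,ack,req,resp]
After 11 (send(from=A, to=D, msg='ok')): A:[] B:[tick] C:[] D:[start,ack,req,resp,ok]
After 12 (process(D)): A:[] B:[tick] C:[] D:[ack,req,resp,ok]
After 13 (process(B)): A:[] B:[] C:[] D:[ack,req,resp,ok]
After 14 (send(from=D, to=B, msg='done')): A:[] B:[done] C:[] D:[ack,req,resp,ok]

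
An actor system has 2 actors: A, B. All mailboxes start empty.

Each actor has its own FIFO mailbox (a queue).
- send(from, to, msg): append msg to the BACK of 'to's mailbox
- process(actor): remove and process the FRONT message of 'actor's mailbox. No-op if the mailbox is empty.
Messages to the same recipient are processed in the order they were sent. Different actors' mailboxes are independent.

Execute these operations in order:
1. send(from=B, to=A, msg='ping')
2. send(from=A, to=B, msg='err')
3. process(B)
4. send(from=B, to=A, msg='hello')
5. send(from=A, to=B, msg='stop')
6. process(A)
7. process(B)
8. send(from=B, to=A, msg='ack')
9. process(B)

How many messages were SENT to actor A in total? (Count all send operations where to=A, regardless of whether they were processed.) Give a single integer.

Answer: 3

Derivation:
After 1 (send(from=B, to=A, msg='ping')): A:[ping] B:[]
After 2 (send(from=A, to=B, msg='err')): A:[ping] B:[err]
After 3 (process(B)): A:[ping] B:[]
After 4 (send(from=B, to=A, msg='hello')): A:[ping,hello] B:[]
After 5 (send(from=A, to=B, msg='stop')): A:[ping,hello] B:[stop]
After 6 (process(A)): A:[hello] B:[stop]
After 7 (process(B)): A:[hello] B:[]
After 8 (send(from=B, to=A, msg='ack')): A:[hello,ack] B:[]
After 9 (process(B)): A:[hello,ack] B:[]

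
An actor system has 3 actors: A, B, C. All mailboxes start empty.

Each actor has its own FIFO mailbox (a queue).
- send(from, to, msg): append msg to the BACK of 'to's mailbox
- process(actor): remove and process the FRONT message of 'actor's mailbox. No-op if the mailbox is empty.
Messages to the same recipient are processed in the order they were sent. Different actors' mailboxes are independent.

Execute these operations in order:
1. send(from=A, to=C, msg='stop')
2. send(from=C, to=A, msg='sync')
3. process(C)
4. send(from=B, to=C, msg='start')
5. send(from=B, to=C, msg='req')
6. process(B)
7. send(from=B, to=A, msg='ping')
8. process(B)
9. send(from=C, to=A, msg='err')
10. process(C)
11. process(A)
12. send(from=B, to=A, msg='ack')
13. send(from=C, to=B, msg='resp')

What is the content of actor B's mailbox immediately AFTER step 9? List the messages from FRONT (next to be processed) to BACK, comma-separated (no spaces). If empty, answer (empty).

After 1 (send(from=A, to=C, msg='stop')): A:[] B:[] C:[stop]
After 2 (send(from=C, to=A, msg='sync')): A:[sync] B:[] C:[stop]
After 3 (process(C)): A:[sync] B:[] C:[]
After 4 (send(from=B, to=C, msg='start')): A:[sync] B:[] C:[start]
After 5 (send(from=B, to=C, msg='req')): A:[sync] B:[] C:[start,req]
After 6 (process(B)): A:[sync] B:[] C:[start,req]
After 7 (send(from=B, to=A, msg='ping')): A:[sync,ping] B:[] C:[start,req]
After 8 (process(B)): A:[sync,ping] B:[] C:[start,req]
After 9 (send(from=C, to=A, msg='err')): A:[sync,ping,err] B:[] C:[start,req]

(empty)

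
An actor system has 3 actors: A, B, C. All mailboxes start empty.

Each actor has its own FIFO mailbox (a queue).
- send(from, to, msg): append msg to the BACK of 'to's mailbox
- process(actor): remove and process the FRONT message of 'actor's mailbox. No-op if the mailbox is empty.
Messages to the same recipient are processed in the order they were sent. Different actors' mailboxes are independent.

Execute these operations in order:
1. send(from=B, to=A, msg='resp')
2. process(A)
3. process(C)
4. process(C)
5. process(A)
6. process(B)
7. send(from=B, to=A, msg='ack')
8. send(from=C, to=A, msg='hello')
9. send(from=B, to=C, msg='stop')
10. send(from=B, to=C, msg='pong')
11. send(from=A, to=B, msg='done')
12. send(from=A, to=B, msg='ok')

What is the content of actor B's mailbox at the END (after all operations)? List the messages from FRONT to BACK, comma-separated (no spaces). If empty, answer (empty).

After 1 (send(from=B, to=A, msg='resp')): A:[resp] B:[] C:[]
After 2 (process(A)): A:[] B:[] C:[]
After 3 (process(C)): A:[] B:[] C:[]
After 4 (process(C)): A:[] B:[] C:[]
After 5 (process(A)): A:[] B:[] C:[]
After 6 (process(B)): A:[] B:[] C:[]
After 7 (send(from=B, to=A, msg='ack')): A:[ack] B:[] C:[]
After 8 (send(from=C, to=A, msg='hello')): A:[ack,hello] B:[] C:[]
After 9 (send(from=B, to=C, msg='stop')): A:[ack,hello] B:[] C:[stop]
After 10 (send(from=B, to=C, msg='pong')): A:[ack,hello] B:[] C:[stop,pong]
After 11 (send(from=A, to=B, msg='done')): A:[ack,hello] B:[done] C:[stop,pong]
After 12 (send(from=A, to=B, msg='ok')): A:[ack,hello] B:[done,ok] C:[stop,pong]

Answer: done,ok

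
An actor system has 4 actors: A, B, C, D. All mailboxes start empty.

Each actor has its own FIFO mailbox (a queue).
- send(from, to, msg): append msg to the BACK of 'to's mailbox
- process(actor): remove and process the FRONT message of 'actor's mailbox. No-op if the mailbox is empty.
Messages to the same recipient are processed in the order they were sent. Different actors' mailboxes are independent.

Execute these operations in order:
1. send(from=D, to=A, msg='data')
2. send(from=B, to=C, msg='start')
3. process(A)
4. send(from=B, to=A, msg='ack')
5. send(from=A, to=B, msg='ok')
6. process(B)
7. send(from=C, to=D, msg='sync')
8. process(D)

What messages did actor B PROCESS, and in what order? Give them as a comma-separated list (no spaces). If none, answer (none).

After 1 (send(from=D, to=A, msg='data')): A:[data] B:[] C:[] D:[]
After 2 (send(from=B, to=C, msg='start')): A:[data] B:[] C:[start] D:[]
After 3 (process(A)): A:[] B:[] C:[start] D:[]
After 4 (send(from=B, to=A, msg='ack')): A:[ack] B:[] C:[start] D:[]
After 5 (send(from=A, to=B, msg='ok')): A:[ack] B:[ok] C:[start] D:[]
After 6 (process(B)): A:[ack] B:[] C:[start] D:[]
After 7 (send(from=C, to=D, msg='sync')): A:[ack] B:[] C:[start] D:[sync]
After 8 (process(D)): A:[ack] B:[] C:[start] D:[]

Answer: ok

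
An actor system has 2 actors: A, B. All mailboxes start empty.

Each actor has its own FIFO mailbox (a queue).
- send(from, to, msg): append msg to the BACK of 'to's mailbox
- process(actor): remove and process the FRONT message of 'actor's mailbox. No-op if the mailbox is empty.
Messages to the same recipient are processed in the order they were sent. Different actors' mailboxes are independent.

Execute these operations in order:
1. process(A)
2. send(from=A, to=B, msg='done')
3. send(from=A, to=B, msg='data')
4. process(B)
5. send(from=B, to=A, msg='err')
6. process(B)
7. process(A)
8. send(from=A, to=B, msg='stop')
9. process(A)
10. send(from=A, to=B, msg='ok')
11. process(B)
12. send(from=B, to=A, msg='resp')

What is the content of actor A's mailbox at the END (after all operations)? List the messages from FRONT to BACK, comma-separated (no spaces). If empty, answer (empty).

After 1 (process(A)): A:[] B:[]
After 2 (send(from=A, to=B, msg='done')): A:[] B:[done]
After 3 (send(from=A, to=B, msg='data')): A:[] B:[done,data]
After 4 (process(B)): A:[] B:[data]
After 5 (send(from=B, to=A, msg='err')): A:[err] B:[data]
After 6 (process(B)): A:[err] B:[]
After 7 (process(A)): A:[] B:[]
After 8 (send(from=A, to=B, msg='stop')): A:[] B:[stop]
After 9 (process(A)): A:[] B:[stop]
After 10 (send(from=A, to=B, msg='ok')): A:[] B:[stop,ok]
After 11 (process(B)): A:[] B:[ok]
After 12 (send(from=B, to=A, msg='resp')): A:[resp] B:[ok]

Answer: resp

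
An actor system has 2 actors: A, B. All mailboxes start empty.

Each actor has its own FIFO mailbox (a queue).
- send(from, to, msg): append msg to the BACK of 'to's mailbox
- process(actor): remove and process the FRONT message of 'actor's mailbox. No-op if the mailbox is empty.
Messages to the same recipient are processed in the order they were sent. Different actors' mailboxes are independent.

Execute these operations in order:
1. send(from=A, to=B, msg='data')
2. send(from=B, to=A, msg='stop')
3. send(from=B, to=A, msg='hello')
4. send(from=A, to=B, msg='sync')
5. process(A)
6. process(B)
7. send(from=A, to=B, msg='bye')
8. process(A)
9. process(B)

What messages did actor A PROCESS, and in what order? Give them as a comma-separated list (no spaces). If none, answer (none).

Answer: stop,hello

Derivation:
After 1 (send(from=A, to=B, msg='data')): A:[] B:[data]
After 2 (send(from=B, to=A, msg='stop')): A:[stop] B:[data]
After 3 (send(from=B, to=A, msg='hello')): A:[stop,hello] B:[data]
After 4 (send(from=A, to=B, msg='sync')): A:[stop,hello] B:[data,sync]
After 5 (process(A)): A:[hello] B:[data,sync]
After 6 (process(B)): A:[hello] B:[sync]
After 7 (send(from=A, to=B, msg='bye')): A:[hello] B:[sync,bye]
After 8 (process(A)): A:[] B:[sync,bye]
After 9 (process(B)): A:[] B:[bye]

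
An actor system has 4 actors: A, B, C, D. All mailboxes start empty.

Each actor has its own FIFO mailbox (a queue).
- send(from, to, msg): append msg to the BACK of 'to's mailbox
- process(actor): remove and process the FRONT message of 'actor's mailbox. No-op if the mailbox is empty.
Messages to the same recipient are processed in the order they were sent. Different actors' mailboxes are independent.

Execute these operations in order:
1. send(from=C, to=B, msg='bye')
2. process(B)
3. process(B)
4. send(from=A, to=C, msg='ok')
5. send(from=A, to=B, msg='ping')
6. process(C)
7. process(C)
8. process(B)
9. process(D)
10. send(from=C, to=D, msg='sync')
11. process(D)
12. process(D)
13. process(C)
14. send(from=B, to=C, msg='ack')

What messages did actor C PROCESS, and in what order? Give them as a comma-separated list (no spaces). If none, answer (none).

Answer: ok

Derivation:
After 1 (send(from=C, to=B, msg='bye')): A:[] B:[bye] C:[] D:[]
After 2 (process(B)): A:[] B:[] C:[] D:[]
After 3 (process(B)): A:[] B:[] C:[] D:[]
After 4 (send(from=A, to=C, msg='ok')): A:[] B:[] C:[ok] D:[]
After 5 (send(from=A, to=B, msg='ping')): A:[] B:[ping] C:[ok] D:[]
After 6 (process(C)): A:[] B:[ping] C:[] D:[]
After 7 (process(C)): A:[] B:[ping] C:[] D:[]
After 8 (process(B)): A:[] B:[] C:[] D:[]
After 9 (process(D)): A:[] B:[] C:[] D:[]
After 10 (send(from=C, to=D, msg='sync')): A:[] B:[] C:[] D:[sync]
After 11 (process(D)): A:[] B:[] C:[] D:[]
After 12 (process(D)): A:[] B:[] C:[] D:[]
After 13 (process(C)): A:[] B:[] C:[] D:[]
After 14 (send(from=B, to=C, msg='ack')): A:[] B:[] C:[ack] D:[]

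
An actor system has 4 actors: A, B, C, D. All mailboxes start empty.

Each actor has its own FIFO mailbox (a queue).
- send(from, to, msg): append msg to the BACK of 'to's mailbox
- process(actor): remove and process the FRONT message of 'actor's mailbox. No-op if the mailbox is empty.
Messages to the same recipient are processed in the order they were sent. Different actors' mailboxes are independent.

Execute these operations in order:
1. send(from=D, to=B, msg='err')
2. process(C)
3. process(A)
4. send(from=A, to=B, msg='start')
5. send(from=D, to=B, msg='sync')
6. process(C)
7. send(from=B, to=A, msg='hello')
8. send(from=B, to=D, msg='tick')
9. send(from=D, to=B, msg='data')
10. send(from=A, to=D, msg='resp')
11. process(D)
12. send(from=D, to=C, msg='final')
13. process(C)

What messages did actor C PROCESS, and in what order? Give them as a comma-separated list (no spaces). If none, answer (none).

Answer: final

Derivation:
After 1 (send(from=D, to=B, msg='err')): A:[] B:[err] C:[] D:[]
After 2 (process(C)): A:[] B:[err] C:[] D:[]
After 3 (process(A)): A:[] B:[err] C:[] D:[]
After 4 (send(from=A, to=B, msg='start')): A:[] B:[err,start] C:[] D:[]
After 5 (send(from=D, to=B, msg='sync')): A:[] B:[err,start,sync] C:[] D:[]
After 6 (process(C)): A:[] B:[err,start,sync] C:[] D:[]
After 7 (send(from=B, to=A, msg='hello')): A:[hello] B:[err,start,sync] C:[] D:[]
After 8 (send(from=B, to=D, msg='tick')): A:[hello] B:[err,start,sync] C:[] D:[tick]
After 9 (send(from=D, to=B, msg='data')): A:[hello] B:[err,start,sync,data] C:[] D:[tick]
After 10 (send(from=A, to=D, msg='resp')): A:[hello] B:[err,start,sync,data] C:[] D:[tick,resp]
After 11 (process(D)): A:[hello] B:[err,start,sync,data] C:[] D:[resp]
After 12 (send(from=D, to=C, msg='final')): A:[hello] B:[err,start,sync,data] C:[final] D:[resp]
After 13 (process(C)): A:[hello] B:[err,start,sync,data] C:[] D:[resp]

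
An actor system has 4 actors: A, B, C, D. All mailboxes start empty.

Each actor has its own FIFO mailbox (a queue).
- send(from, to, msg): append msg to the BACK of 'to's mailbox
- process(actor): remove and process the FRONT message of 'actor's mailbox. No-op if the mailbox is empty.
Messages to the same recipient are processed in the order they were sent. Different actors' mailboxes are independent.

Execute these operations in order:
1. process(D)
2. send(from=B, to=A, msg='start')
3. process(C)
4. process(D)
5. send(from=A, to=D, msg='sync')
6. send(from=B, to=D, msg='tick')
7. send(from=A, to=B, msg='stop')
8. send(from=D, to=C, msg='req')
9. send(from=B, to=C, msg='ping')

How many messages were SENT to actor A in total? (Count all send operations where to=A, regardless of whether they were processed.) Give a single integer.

Answer: 1

Derivation:
After 1 (process(D)): A:[] B:[] C:[] D:[]
After 2 (send(from=B, to=A, msg='start')): A:[start] B:[] C:[] D:[]
After 3 (process(C)): A:[start] B:[] C:[] D:[]
After 4 (process(D)): A:[start] B:[] C:[] D:[]
After 5 (send(from=A, to=D, msg='sync')): A:[start] B:[] C:[] D:[sync]
After 6 (send(from=B, to=D, msg='tick')): A:[start] B:[] C:[] D:[sync,tick]
After 7 (send(from=A, to=B, msg='stop')): A:[start] B:[stop] C:[] D:[sync,tick]
After 8 (send(from=D, to=C, msg='req')): A:[start] B:[stop] C:[req] D:[sync,tick]
After 9 (send(from=B, to=C, msg='ping')): A:[start] B:[stop] C:[req,ping] D:[sync,tick]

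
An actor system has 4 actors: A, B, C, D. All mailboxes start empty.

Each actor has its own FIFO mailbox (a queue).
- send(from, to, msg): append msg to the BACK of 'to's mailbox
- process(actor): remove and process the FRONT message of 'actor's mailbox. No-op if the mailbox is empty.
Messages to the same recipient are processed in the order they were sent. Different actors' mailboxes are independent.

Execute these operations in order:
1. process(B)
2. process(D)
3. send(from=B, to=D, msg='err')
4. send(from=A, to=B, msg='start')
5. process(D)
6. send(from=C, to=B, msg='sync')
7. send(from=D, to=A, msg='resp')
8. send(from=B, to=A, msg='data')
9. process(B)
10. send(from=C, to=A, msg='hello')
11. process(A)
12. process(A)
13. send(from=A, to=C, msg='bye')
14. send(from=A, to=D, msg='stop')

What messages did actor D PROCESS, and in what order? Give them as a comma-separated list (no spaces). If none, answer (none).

After 1 (process(B)): A:[] B:[] C:[] D:[]
After 2 (process(D)): A:[] B:[] C:[] D:[]
After 3 (send(from=B, to=D, msg='err')): A:[] B:[] C:[] D:[err]
After 4 (send(from=A, to=B, msg='start')): A:[] B:[start] C:[] D:[err]
After 5 (process(D)): A:[] B:[start] C:[] D:[]
After 6 (send(from=C, to=B, msg='sync')): A:[] B:[start,sync] C:[] D:[]
After 7 (send(from=D, to=A, msg='resp')): A:[resp] B:[start,sync] C:[] D:[]
After 8 (send(from=B, to=A, msg='data')): A:[resp,data] B:[start,sync] C:[] D:[]
After 9 (process(B)): A:[resp,data] B:[sync] C:[] D:[]
After 10 (send(from=C, to=A, msg='hello')): A:[resp,data,hello] B:[sync] C:[] D:[]
After 11 (process(A)): A:[data,hello] B:[sync] C:[] D:[]
After 12 (process(A)): A:[hello] B:[sync] C:[] D:[]
After 13 (send(from=A, to=C, msg='bye')): A:[hello] B:[sync] C:[bye] D:[]
After 14 (send(from=A, to=D, msg='stop')): A:[hello] B:[sync] C:[bye] D:[stop]

Answer: err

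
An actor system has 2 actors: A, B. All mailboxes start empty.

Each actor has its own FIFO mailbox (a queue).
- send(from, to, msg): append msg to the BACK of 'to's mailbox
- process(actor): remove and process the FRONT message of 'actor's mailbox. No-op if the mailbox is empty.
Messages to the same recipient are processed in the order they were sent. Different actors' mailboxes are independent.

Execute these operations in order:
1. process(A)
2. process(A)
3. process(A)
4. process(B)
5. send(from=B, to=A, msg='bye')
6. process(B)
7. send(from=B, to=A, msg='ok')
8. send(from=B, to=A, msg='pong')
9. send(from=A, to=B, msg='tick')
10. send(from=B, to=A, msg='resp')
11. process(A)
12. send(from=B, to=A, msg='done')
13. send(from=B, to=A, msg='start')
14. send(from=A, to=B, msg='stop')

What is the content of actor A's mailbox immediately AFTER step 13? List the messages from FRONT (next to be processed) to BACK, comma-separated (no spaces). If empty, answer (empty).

After 1 (process(A)): A:[] B:[]
After 2 (process(A)): A:[] B:[]
After 3 (process(A)): A:[] B:[]
After 4 (process(B)): A:[] B:[]
After 5 (send(from=B, to=A, msg='bye')): A:[bye] B:[]
After 6 (process(B)): A:[bye] B:[]
After 7 (send(from=B, to=A, msg='ok')): A:[bye,ok] B:[]
After 8 (send(from=B, to=A, msg='pong')): A:[bye,ok,pong] B:[]
After 9 (send(from=A, to=B, msg='tick')): A:[bye,ok,pong] B:[tick]
After 10 (send(from=B, to=A, msg='resp')): A:[bye,ok,pong,resp] B:[tick]
After 11 (process(A)): A:[ok,pong,resp] B:[tick]
After 12 (send(from=B, to=A, msg='done')): A:[ok,pong,resp,done] B:[tick]
After 13 (send(from=B, to=A, msg='start')): A:[ok,pong,resp,done,start] B:[tick]

ok,pong,resp,done,start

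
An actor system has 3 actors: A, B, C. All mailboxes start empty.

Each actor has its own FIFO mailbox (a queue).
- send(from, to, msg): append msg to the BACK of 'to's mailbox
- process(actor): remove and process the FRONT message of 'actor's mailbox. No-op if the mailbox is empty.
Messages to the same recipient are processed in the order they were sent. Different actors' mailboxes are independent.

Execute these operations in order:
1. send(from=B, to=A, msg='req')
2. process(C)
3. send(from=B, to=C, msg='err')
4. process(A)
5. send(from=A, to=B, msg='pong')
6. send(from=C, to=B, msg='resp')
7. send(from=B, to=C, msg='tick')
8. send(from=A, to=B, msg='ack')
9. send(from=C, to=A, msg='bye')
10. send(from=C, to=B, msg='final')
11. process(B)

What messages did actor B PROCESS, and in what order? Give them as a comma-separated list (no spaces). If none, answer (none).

After 1 (send(from=B, to=A, msg='req')): A:[req] B:[] C:[]
After 2 (process(C)): A:[req] B:[] C:[]
After 3 (send(from=B, to=C, msg='err')): A:[req] B:[] C:[err]
After 4 (process(A)): A:[] B:[] C:[err]
After 5 (send(from=A, to=B, msg='pong')): A:[] B:[pong] C:[err]
After 6 (send(from=C, to=B, msg='resp')): A:[] B:[pong,resp] C:[err]
After 7 (send(from=B, to=C, msg='tick')): A:[] B:[pong,resp] C:[err,tick]
After 8 (send(from=A, to=B, msg='ack')): A:[] B:[pong,resp,ack] C:[err,tick]
After 9 (send(from=C, to=A, msg='bye')): A:[bye] B:[pong,resp,ack] C:[err,tick]
After 10 (send(from=C, to=B, msg='final')): A:[bye] B:[pong,resp,ack,final] C:[err,tick]
After 11 (process(B)): A:[bye] B:[resp,ack,final] C:[err,tick]

Answer: pong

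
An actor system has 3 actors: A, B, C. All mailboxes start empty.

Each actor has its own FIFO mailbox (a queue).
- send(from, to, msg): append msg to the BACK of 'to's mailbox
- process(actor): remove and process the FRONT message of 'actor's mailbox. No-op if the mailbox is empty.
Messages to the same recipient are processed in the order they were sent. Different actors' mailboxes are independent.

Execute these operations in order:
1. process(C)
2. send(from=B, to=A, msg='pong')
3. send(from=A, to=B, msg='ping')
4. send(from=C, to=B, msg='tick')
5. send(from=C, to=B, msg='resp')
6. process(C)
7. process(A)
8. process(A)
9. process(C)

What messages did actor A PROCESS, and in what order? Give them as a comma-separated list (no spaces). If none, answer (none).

After 1 (process(C)): A:[] B:[] C:[]
After 2 (send(from=B, to=A, msg='pong')): A:[pong] B:[] C:[]
After 3 (send(from=A, to=B, msg='ping')): A:[pong] B:[ping] C:[]
After 4 (send(from=C, to=B, msg='tick')): A:[pong] B:[ping,tick] C:[]
After 5 (send(from=C, to=B, msg='resp')): A:[pong] B:[ping,tick,resp] C:[]
After 6 (process(C)): A:[pong] B:[ping,tick,resp] C:[]
After 7 (process(A)): A:[] B:[ping,tick,resp] C:[]
After 8 (process(A)): A:[] B:[ping,tick,resp] C:[]
After 9 (process(C)): A:[] B:[ping,tick,resp] C:[]

Answer: pong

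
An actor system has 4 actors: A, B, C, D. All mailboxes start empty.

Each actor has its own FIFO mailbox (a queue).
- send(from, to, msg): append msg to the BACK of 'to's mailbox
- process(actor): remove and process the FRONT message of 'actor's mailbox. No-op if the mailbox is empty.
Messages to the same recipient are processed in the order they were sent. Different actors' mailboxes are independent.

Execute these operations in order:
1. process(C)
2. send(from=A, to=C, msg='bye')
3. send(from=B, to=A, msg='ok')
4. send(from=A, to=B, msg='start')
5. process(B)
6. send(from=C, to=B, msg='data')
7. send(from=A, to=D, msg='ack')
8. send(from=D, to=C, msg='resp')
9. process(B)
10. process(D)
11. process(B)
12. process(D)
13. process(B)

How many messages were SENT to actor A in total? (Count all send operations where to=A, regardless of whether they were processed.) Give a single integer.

Answer: 1

Derivation:
After 1 (process(C)): A:[] B:[] C:[] D:[]
After 2 (send(from=A, to=C, msg='bye')): A:[] B:[] C:[bye] D:[]
After 3 (send(from=B, to=A, msg='ok')): A:[ok] B:[] C:[bye] D:[]
After 4 (send(from=A, to=B, msg='start')): A:[ok] B:[start] C:[bye] D:[]
After 5 (process(B)): A:[ok] B:[] C:[bye] D:[]
After 6 (send(from=C, to=B, msg='data')): A:[ok] B:[data] C:[bye] D:[]
After 7 (send(from=A, to=D, msg='ack')): A:[ok] B:[data] C:[bye] D:[ack]
After 8 (send(from=D, to=C, msg='resp')): A:[ok] B:[data] C:[bye,resp] D:[ack]
After 9 (process(B)): A:[ok] B:[] C:[bye,resp] D:[ack]
After 10 (process(D)): A:[ok] B:[] C:[bye,resp] D:[]
After 11 (process(B)): A:[ok] B:[] C:[bye,resp] D:[]
After 12 (process(D)): A:[ok] B:[] C:[bye,resp] D:[]
After 13 (process(B)): A:[ok] B:[] C:[bye,resp] D:[]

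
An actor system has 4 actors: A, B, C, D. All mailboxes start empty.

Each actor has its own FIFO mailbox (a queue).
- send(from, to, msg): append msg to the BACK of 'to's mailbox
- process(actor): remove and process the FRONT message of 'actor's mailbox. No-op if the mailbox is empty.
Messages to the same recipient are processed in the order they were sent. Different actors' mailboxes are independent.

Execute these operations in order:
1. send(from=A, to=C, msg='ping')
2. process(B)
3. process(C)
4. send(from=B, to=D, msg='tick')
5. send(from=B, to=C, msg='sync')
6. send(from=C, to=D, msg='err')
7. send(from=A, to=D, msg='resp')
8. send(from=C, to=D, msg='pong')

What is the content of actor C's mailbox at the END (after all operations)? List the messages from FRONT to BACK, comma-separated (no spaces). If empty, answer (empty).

After 1 (send(from=A, to=C, msg='ping')): A:[] B:[] C:[ping] D:[]
After 2 (process(B)): A:[] B:[] C:[ping] D:[]
After 3 (process(C)): A:[] B:[] C:[] D:[]
After 4 (send(from=B, to=D, msg='tick')): A:[] B:[] C:[] D:[tick]
After 5 (send(from=B, to=C, msg='sync')): A:[] B:[] C:[sync] D:[tick]
After 6 (send(from=C, to=D, msg='err')): A:[] B:[] C:[sync] D:[tick,err]
After 7 (send(from=A, to=D, msg='resp')): A:[] B:[] C:[sync] D:[tick,err,resp]
After 8 (send(from=C, to=D, msg='pong')): A:[] B:[] C:[sync] D:[tick,err,resp,pong]

Answer: sync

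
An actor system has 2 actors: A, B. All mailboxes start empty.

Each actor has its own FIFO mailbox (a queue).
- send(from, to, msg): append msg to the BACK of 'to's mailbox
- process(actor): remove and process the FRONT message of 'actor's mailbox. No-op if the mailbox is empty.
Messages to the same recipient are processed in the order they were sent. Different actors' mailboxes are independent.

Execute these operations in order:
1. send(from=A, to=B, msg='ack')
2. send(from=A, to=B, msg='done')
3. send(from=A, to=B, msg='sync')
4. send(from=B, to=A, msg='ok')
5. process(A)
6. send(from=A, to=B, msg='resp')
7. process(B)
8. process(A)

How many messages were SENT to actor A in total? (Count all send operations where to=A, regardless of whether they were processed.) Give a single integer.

After 1 (send(from=A, to=B, msg='ack')): A:[] B:[ack]
After 2 (send(from=A, to=B, msg='done')): A:[] B:[ack,done]
After 3 (send(from=A, to=B, msg='sync')): A:[] B:[ack,done,sync]
After 4 (send(from=B, to=A, msg='ok')): A:[ok] B:[ack,done,sync]
After 5 (process(A)): A:[] B:[ack,done,sync]
After 6 (send(from=A, to=B, msg='resp')): A:[] B:[ack,done,sync,resp]
After 7 (process(B)): A:[] B:[done,sync,resp]
After 8 (process(A)): A:[] B:[done,sync,resp]

Answer: 1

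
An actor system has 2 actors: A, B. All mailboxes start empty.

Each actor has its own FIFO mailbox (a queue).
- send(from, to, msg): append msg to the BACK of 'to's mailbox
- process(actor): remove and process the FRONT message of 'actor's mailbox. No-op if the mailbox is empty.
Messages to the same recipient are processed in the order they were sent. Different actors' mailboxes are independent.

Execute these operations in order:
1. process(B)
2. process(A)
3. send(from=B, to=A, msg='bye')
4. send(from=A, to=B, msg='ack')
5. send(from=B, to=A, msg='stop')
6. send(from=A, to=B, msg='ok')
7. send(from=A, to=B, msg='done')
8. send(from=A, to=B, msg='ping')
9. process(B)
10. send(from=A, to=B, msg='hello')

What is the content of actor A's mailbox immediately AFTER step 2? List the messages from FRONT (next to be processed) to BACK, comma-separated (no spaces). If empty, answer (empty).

After 1 (process(B)): A:[] B:[]
After 2 (process(A)): A:[] B:[]

(empty)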